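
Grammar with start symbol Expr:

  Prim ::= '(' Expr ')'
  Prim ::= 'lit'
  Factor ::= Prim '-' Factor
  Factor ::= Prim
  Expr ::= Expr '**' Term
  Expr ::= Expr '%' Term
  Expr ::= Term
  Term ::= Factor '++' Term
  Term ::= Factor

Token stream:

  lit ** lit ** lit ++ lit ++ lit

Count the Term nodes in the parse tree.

[Expr [Expr [Expr [Term [Factor [Prim lit]]]] ** [Term [Factor [Prim lit]]]] ** [Term [Factor [Prim lit]] ++ [Term [Factor [Prim lit]] ++ [Term [Factor [Prim lit]]]]]]

5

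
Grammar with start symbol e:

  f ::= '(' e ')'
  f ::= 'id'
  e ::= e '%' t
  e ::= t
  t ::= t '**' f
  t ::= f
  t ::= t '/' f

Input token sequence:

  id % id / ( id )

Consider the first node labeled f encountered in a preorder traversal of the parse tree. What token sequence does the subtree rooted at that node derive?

[e [e [t [f id]]] % [t [t [f id]] / [f ( [e [t [f id]]] )]]]

id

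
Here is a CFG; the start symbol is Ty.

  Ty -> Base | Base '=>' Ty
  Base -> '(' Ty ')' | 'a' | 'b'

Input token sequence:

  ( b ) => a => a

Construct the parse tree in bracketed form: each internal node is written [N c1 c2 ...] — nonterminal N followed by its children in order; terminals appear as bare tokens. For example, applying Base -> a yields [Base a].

Ty
Base => Ty
( Ty ) => Ty
( Base ) => Ty
( b ) => Ty
( b ) => Base => Ty
( b ) => a => Ty
( b ) => a => Base
( b ) => a => a

[Ty [Base ( [Ty [Base b]] )] => [Ty [Base a] => [Ty [Base a]]]]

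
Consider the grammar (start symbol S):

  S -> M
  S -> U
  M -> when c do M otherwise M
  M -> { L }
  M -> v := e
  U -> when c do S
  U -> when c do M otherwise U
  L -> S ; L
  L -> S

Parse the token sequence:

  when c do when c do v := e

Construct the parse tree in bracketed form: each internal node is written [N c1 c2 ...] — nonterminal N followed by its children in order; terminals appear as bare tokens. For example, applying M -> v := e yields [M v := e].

[S [U when c do [S [U when c do [S [M v := e]]]]]]

S
U
when c do S
when c do U
when c do when c do S
when c do when c do M
when c do when c do v := e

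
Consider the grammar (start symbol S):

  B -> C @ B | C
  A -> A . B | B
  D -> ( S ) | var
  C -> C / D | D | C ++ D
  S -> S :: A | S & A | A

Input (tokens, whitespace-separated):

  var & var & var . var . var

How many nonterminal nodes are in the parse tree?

23

[S [S [S [A [B [C [D var]]]]] & [A [B [C [D var]]]]] & [A [A [A [B [C [D var]]]] . [B [C [D var]]]] . [B [C [D var]]]]]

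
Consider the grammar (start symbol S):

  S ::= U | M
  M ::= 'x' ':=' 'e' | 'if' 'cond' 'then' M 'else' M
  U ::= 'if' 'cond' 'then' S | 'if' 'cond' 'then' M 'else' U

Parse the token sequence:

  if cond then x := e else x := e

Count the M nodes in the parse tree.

3

[S [M if cond then [M x := e] else [M x := e]]]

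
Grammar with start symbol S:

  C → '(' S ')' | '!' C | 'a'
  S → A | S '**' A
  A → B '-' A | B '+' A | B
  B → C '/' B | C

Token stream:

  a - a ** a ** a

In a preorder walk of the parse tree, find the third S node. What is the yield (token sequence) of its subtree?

[S [S [S [A [B [C a]] - [A [B [C a]]]]] ** [A [B [C a]]]] ** [A [B [C a]]]]

a - a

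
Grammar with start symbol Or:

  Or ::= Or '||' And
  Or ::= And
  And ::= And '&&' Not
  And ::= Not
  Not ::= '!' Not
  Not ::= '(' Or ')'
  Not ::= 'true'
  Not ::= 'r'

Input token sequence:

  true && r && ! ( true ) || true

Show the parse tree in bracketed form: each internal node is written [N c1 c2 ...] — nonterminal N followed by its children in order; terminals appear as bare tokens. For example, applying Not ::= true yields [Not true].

[Or [Or [And [And [And [Not true]] && [Not r]] && [Not ! [Not ( [Or [And [Not true]]] )]]]] || [And [Not true]]]

Or
Or || And
And || And
And && Not || And
And && Not && Not || And
Not && Not && Not || And
true && Not && Not || And
true && r && Not || And
true && r && ! Not || And
true && r && ! ( Or ) || And
true && r && ! ( And ) || And
true && r && ! ( Not ) || And
true && r && ! ( true ) || And
true && r && ! ( true ) || Not
true && r && ! ( true ) || true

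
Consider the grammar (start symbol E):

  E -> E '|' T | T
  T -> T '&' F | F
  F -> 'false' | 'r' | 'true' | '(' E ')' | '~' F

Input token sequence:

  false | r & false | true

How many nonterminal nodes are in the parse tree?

[E [E [E [T [F false]]] | [T [T [F r]] & [F false]]] | [T [F true]]]

11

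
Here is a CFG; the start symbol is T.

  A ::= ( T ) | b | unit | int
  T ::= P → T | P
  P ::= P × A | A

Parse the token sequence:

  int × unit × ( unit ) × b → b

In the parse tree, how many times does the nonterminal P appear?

6

[T [P [P [P [P [A int]] × [A unit]] × [A ( [T [P [A unit]]] )]] × [A b]] → [T [P [A b]]]]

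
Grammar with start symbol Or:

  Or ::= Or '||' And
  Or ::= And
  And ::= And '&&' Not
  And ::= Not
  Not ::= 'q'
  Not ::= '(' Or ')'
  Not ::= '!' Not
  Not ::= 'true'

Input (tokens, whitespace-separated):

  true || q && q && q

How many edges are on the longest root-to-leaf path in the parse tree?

[Or [Or [And [Not true]]] || [And [And [And [Not q]] && [Not q]] && [Not q]]]

5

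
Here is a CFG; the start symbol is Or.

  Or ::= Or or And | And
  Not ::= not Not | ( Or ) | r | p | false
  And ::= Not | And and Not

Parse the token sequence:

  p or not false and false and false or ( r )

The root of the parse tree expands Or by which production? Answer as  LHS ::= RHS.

Or ::= Or or And

[Or [Or [Or [And [Not p]]] or [And [And [And [Not not [Not false]]] and [Not false]] and [Not false]]] or [And [Not ( [Or [And [Not r]]] )]]]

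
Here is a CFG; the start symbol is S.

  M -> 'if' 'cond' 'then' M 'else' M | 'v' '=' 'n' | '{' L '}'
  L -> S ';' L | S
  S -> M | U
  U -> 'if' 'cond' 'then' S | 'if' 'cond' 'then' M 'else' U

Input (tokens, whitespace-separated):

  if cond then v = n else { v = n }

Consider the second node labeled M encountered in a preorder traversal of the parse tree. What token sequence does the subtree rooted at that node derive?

v = n

[S [M if cond then [M v = n] else [M { [L [S [M v = n]]] }]]]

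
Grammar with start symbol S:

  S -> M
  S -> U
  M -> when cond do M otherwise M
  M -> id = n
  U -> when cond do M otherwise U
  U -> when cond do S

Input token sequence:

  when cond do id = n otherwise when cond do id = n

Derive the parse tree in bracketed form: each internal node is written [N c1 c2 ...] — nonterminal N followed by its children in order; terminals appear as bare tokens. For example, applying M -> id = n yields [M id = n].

[S [U when cond do [M id = n] otherwise [U when cond do [S [M id = n]]]]]

S
U
when cond do M otherwise U
when cond do id = n otherwise U
when cond do id = n otherwise when cond do S
when cond do id = n otherwise when cond do M
when cond do id = n otherwise when cond do id = n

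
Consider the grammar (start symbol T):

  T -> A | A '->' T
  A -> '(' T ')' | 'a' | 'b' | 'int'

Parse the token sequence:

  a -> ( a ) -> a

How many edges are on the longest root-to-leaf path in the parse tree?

[T [A a] -> [T [A ( [T [A a]] )] -> [T [A a]]]]

5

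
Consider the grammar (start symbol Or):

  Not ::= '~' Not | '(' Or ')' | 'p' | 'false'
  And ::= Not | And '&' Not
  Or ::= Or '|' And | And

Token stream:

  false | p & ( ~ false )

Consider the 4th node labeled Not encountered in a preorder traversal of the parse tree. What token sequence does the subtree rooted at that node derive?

[Or [Or [And [Not false]]] | [And [And [Not p]] & [Not ( [Or [And [Not ~ [Not false]]]] )]]]

~ false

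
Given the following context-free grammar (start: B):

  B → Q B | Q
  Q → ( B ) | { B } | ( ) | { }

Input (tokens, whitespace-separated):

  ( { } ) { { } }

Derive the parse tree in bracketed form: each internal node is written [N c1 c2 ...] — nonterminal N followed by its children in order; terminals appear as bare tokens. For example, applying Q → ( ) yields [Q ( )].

[B [Q ( [B [Q { }]] )] [B [Q { [B [Q { }]] }]]]

B
Q B
( B ) B
( Q ) B
( { } ) B
( { } ) Q
( { } ) { B }
( { } ) { Q }
( { } ) { { } }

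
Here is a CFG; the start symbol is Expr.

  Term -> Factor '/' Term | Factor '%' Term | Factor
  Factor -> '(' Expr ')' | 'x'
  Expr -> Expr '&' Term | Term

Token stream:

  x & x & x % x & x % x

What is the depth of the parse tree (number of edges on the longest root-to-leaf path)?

6

[Expr [Expr [Expr [Expr [Term [Factor x]]] & [Term [Factor x]]] & [Term [Factor x] % [Term [Factor x]]]] & [Term [Factor x] % [Term [Factor x]]]]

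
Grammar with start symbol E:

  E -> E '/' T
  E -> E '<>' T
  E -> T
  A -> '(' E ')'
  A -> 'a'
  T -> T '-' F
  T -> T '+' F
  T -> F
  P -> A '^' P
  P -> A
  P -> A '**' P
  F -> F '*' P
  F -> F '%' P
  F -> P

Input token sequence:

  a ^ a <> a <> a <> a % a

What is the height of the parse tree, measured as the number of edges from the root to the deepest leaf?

9

[E [E [E [E [T [F [P [A a] ^ [P [A a]]]]]] <> [T [F [P [A a]]]]] <> [T [F [P [A a]]]]] <> [T [F [F [P [A a]]] % [P [A a]]]]]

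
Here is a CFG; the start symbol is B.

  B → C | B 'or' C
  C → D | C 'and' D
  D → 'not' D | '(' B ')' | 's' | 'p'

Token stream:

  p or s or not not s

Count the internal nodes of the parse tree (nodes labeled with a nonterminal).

[B [B [B [C [D p]]] or [C [D s]]] or [C [D not [D not [D s]]]]]

11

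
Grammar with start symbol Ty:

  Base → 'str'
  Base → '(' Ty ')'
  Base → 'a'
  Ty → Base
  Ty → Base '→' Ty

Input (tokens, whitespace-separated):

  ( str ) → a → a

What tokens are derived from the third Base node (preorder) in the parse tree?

a

[Ty [Base ( [Ty [Base str]] )] → [Ty [Base a] → [Ty [Base a]]]]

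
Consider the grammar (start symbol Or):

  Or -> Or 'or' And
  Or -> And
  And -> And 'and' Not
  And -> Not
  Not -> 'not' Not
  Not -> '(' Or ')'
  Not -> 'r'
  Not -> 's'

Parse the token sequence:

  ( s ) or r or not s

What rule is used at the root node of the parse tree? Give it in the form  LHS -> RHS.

Or -> Or 'or' And

[Or [Or [Or [And [Not ( [Or [And [Not s]]] )]]] or [And [Not r]]] or [And [Not not [Not s]]]]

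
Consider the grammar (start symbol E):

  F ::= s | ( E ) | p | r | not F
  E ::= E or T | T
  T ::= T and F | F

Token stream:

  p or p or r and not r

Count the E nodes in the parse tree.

[E [E [E [T [F p]]] or [T [F p]]] or [T [T [F r]] and [F not [F r]]]]

3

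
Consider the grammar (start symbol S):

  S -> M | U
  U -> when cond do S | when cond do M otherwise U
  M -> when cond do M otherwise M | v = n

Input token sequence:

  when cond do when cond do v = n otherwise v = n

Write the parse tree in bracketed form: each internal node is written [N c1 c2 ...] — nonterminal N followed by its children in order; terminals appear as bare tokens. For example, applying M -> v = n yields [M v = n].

S
U
when cond do S
when cond do M
when cond do when cond do M otherwise M
when cond do when cond do v = n otherwise M
when cond do when cond do v = n otherwise v = n

[S [U when cond do [S [M when cond do [M v = n] otherwise [M v = n]]]]]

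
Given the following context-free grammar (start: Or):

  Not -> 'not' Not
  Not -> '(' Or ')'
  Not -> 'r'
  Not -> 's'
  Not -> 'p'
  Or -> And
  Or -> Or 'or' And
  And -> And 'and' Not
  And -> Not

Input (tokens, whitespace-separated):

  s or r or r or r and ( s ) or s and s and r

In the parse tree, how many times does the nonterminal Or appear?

[Or [Or [Or [Or [Or [And [Not s]]] or [And [Not r]]] or [And [Not r]]] or [And [And [Not r]] and [Not ( [Or [And [Not s]]] )]]] or [And [And [And [Not s]] and [Not s]] and [Not r]]]

6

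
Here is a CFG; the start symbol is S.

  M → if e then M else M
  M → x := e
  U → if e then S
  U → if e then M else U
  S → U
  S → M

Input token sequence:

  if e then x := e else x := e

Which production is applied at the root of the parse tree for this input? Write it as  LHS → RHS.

S → M

[S [M if e then [M x := e] else [M x := e]]]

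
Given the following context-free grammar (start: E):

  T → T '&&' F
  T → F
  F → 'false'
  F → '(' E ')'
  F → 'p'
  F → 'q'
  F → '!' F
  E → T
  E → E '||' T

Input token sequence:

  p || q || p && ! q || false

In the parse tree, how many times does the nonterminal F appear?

6

[E [E [E [E [T [F p]]] || [T [F q]]] || [T [T [F p]] && [F ! [F q]]]] || [T [F false]]]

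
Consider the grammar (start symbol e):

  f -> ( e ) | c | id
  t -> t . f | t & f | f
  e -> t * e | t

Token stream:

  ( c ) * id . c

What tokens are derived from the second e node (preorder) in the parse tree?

c

[e [t [f ( [e [t [f c]]] )]] * [e [t [t [f id]] . [f c]]]]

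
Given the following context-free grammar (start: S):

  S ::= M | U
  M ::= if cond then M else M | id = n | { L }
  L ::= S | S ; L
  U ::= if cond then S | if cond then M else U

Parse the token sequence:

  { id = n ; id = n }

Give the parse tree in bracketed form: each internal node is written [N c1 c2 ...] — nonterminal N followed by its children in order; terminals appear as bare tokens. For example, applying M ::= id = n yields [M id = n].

[S [M { [L [S [M id = n]] ; [L [S [M id = n]]]] }]]

S
M
{ L }
{ S ; L }
{ M ; L }
{ id = n ; L }
{ id = n ; S }
{ id = n ; M }
{ id = n ; id = n }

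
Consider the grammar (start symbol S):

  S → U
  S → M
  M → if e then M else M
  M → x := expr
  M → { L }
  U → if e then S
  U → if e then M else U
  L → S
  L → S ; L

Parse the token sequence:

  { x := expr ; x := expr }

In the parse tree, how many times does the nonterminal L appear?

2

[S [M { [L [S [M x := expr]] ; [L [S [M x := expr]]]] }]]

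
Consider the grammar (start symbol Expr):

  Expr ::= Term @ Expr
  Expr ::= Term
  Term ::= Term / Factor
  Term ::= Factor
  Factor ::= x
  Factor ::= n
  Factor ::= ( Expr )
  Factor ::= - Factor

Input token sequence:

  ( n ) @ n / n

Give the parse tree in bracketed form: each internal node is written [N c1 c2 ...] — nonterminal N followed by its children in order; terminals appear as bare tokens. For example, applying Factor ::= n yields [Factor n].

[Expr [Term [Factor ( [Expr [Term [Factor n]]] )]] @ [Expr [Term [Term [Factor n]] / [Factor n]]]]

Expr
Term @ Expr
Factor @ Expr
( Expr ) @ Expr
( Term ) @ Expr
( Factor ) @ Expr
( n ) @ Expr
( n ) @ Term
( n ) @ Term / Factor
( n ) @ Factor / Factor
( n ) @ n / Factor
( n ) @ n / n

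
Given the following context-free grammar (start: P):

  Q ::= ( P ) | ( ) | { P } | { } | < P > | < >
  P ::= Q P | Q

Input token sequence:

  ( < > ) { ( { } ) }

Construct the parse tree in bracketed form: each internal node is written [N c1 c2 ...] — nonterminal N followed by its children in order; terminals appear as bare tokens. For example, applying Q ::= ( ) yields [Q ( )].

[P [Q ( [P [Q < >]] )] [P [Q { [P [Q ( [P [Q { }]] )]] }]]]

P
Q P
( P ) P
( Q ) P
( < > ) P
( < > ) Q
( < > ) { P }
( < > ) { Q }
( < > ) { ( P ) }
( < > ) { ( Q ) }
( < > ) { ( { } ) }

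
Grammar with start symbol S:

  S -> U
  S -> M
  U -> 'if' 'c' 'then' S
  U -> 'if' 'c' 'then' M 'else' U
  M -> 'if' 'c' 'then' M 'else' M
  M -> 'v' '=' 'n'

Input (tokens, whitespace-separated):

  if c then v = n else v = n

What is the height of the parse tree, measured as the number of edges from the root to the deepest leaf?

3

[S [M if c then [M v = n] else [M v = n]]]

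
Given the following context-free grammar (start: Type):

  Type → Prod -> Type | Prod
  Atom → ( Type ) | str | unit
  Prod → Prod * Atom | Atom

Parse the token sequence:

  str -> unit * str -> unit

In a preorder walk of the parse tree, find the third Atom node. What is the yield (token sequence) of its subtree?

[Type [Prod [Atom str]] -> [Type [Prod [Prod [Atom unit]] * [Atom str]] -> [Type [Prod [Atom unit]]]]]

str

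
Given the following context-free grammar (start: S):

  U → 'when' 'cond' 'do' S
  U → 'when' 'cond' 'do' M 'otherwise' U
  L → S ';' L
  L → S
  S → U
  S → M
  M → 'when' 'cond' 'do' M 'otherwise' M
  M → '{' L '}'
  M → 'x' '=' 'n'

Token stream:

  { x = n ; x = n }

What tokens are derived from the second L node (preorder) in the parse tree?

[S [M { [L [S [M x = n]] ; [L [S [M x = n]]]] }]]

x = n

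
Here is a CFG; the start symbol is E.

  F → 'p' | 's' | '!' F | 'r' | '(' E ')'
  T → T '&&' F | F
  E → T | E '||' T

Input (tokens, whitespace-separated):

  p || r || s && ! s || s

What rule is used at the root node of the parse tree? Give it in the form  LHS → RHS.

[E [E [E [E [T [F p]]] || [T [F r]]] || [T [T [F s]] && [F ! [F s]]]] || [T [F s]]]

E → E '||' T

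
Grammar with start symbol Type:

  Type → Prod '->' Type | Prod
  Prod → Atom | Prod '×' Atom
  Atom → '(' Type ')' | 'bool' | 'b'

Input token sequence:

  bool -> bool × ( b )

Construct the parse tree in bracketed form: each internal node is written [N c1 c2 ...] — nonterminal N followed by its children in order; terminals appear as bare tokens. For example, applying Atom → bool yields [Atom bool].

[Type [Prod [Atom bool]] -> [Type [Prod [Prod [Atom bool]] × [Atom ( [Type [Prod [Atom b]]] )]]]]

Type
Prod -> Type
Atom -> Type
bool -> Type
bool -> Prod
bool -> Prod × Atom
bool -> Atom × Atom
bool -> bool × Atom
bool -> bool × ( Type )
bool -> bool × ( Prod )
bool -> bool × ( Atom )
bool -> bool × ( b )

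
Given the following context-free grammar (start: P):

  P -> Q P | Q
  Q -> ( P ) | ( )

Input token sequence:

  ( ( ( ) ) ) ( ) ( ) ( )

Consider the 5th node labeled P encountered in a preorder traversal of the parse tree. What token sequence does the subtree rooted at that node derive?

( ) ( )

[P [Q ( [P [Q ( [P [Q ( )]] )]] )] [P [Q ( )] [P [Q ( )] [P [Q ( )]]]]]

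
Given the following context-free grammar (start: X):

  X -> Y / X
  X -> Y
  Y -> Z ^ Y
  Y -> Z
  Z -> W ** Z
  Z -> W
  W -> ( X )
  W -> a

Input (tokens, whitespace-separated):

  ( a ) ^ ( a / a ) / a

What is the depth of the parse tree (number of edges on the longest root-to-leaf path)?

10

[X [Y [Z [W ( [X [Y [Z [W a]]]] )]] ^ [Y [Z [W ( [X [Y [Z [W a]]] / [X [Y [Z [W a]]]]] )]]]] / [X [Y [Z [W a]]]]]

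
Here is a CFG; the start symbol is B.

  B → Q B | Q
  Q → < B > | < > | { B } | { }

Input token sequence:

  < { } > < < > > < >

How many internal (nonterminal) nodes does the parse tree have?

[B [Q < [B [Q { }]] >] [B [Q < [B [Q < >]] >] [B [Q < >]]]]

10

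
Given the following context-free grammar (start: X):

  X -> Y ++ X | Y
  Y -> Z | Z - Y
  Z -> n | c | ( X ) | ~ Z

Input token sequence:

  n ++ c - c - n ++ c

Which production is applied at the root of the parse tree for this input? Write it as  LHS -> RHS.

[X [Y [Z n]] ++ [X [Y [Z c] - [Y [Z c] - [Y [Z n]]]] ++ [X [Y [Z c]]]]]

X -> Y ++ X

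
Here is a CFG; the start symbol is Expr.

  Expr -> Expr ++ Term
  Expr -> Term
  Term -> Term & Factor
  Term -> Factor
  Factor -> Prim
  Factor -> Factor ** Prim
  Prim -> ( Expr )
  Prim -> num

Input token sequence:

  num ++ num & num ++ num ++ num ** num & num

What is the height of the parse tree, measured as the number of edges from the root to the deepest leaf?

7

[Expr [Expr [Expr [Expr [Term [Factor [Prim num]]]] ++ [Term [Term [Factor [Prim num]]] & [Factor [Prim num]]]] ++ [Term [Factor [Prim num]]]] ++ [Term [Term [Factor [Factor [Prim num]] ** [Prim num]]] & [Factor [Prim num]]]]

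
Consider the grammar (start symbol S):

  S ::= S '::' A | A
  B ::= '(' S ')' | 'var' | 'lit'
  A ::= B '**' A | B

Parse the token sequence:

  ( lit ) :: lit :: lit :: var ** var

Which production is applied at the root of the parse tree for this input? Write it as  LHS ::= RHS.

S ::= S '::' A

[S [S [S [S [A [B ( [S [A [B lit]]] )]]] :: [A [B lit]]] :: [A [B lit]]] :: [A [B var] ** [A [B var]]]]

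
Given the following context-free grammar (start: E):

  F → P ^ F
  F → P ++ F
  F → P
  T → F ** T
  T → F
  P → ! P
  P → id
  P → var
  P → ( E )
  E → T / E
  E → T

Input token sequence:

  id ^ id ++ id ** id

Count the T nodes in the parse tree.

2

[E [T [F [P id] ^ [F [P id] ++ [F [P id]]]] ** [T [F [P id]]]]]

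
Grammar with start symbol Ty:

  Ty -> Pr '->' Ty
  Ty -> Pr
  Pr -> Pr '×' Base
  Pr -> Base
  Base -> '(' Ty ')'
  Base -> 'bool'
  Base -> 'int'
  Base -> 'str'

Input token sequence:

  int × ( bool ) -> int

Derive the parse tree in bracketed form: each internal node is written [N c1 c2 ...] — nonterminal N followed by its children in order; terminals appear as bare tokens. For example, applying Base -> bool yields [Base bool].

[Ty [Pr [Pr [Base int]] × [Base ( [Ty [Pr [Base bool]]] )]] -> [Ty [Pr [Base int]]]]

Ty
Pr -> Ty
Pr × Base -> Ty
Base × Base -> Ty
int × Base -> Ty
int × ( Ty ) -> Ty
int × ( Pr ) -> Ty
int × ( Base ) -> Ty
int × ( bool ) -> Ty
int × ( bool ) -> Pr
int × ( bool ) -> Base
int × ( bool ) -> int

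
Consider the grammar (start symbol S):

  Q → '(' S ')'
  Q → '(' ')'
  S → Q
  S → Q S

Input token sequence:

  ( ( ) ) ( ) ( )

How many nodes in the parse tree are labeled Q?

[S [Q ( [S [Q ( )]] )] [S [Q ( )] [S [Q ( )]]]]

4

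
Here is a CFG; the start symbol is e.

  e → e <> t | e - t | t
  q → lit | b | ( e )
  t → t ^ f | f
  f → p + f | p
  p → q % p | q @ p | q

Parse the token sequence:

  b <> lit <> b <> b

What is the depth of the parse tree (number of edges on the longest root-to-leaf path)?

[e [e [e [e [t [f [p [q b]]]]] <> [t [f [p [q lit]]]]] <> [t [f [p [q b]]]]] <> [t [f [p [q b]]]]]

8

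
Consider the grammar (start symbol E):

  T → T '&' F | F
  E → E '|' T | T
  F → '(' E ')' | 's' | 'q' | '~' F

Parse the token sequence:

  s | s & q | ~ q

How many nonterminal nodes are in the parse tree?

[E [E [E [T [F s]]] | [T [T [F s]] & [F q]]] | [T [F ~ [F q]]]]

12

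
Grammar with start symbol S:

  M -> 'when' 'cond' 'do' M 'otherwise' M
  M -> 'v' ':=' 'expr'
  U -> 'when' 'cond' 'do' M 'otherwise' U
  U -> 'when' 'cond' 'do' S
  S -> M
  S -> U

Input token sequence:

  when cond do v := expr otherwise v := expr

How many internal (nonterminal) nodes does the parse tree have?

4

[S [M when cond do [M v := expr] otherwise [M v := expr]]]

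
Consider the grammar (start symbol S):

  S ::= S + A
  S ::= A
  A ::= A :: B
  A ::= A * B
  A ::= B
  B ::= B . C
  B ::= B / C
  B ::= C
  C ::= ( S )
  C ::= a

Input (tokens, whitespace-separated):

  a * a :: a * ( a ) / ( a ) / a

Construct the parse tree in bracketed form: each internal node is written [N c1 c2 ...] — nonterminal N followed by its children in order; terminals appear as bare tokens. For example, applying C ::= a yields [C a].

[S [A [A [A [A [B [C a]]] * [B [C a]]] :: [B [C a]]] * [B [B [B [C ( [S [A [B [C a]]]] )]] / [C ( [S [A [B [C a]]]] )]] / [C a]]]]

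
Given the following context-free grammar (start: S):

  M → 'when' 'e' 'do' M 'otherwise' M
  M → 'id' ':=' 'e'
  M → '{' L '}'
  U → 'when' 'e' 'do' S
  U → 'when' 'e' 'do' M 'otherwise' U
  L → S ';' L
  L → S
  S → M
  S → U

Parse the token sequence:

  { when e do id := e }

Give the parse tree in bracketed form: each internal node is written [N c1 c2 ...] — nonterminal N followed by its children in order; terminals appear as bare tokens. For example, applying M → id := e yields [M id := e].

[S [M { [L [S [U when e do [S [M id := e]]]]] }]]

S
M
{ L }
{ S }
{ U }
{ when e do S }
{ when e do M }
{ when e do id := e }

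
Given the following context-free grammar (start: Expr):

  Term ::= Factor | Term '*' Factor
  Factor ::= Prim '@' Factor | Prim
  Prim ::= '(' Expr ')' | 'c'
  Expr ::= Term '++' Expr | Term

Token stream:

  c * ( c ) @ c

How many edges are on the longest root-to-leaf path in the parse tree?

[Expr [Term [Term [Factor [Prim c]]] * [Factor [Prim ( [Expr [Term [Factor [Prim c]]]] )] @ [Factor [Prim c]]]]]

8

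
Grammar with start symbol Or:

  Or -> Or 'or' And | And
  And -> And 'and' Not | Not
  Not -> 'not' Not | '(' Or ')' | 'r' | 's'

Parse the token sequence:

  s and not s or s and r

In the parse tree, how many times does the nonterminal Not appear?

[Or [Or [And [And [Not s]] and [Not not [Not s]]]] or [And [And [Not s]] and [Not r]]]

5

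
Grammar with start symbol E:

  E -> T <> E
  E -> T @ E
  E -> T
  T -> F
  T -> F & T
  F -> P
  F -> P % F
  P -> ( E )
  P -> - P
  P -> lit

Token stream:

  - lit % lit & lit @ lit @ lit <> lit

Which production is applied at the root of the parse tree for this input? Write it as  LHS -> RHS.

[E [T [F [P - [P lit]] % [F [P lit]]] & [T [F [P lit]]]] @ [E [T [F [P lit]]] @ [E [T [F [P lit]]] <> [E [T [F [P lit]]]]]]]

E -> T @ E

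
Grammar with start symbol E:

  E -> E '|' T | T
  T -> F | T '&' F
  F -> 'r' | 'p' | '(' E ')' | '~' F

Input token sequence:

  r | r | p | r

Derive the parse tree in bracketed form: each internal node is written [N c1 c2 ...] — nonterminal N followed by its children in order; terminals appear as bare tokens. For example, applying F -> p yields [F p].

[E [E [E [E [T [F r]]] | [T [F r]]] | [T [F p]]] | [T [F r]]]

E
E | T
E | T | T
E | T | T | T
T | T | T | T
F | T | T | T
r | T | T | T
r | F | T | T
r | r | T | T
r | r | F | T
r | r | p | T
r | r | p | F
r | r | p | r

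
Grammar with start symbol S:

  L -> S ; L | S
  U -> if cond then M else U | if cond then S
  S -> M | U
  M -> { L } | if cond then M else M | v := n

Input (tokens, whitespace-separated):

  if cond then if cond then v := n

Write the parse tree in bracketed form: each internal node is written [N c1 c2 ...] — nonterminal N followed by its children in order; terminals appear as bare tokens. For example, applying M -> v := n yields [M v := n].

S
U
if cond then S
if cond then U
if cond then if cond then S
if cond then if cond then M
if cond then if cond then v := n

[S [U if cond then [S [U if cond then [S [M v := n]]]]]]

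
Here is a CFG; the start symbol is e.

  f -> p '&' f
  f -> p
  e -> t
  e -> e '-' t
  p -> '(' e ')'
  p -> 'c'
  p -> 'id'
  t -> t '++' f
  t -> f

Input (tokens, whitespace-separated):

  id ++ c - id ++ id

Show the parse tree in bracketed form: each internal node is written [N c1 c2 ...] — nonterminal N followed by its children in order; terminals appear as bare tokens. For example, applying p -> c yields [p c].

e
e - t
t - t
t ++ f - t
f ++ f - t
p ++ f - t
id ++ f - t
id ++ p - t
id ++ c - t
id ++ c - t ++ f
id ++ c - f ++ f
id ++ c - p ++ f
id ++ c - id ++ f
id ++ c - id ++ p
id ++ c - id ++ id

[e [e [t [t [f [p id]]] ++ [f [p c]]]] - [t [t [f [p id]]] ++ [f [p id]]]]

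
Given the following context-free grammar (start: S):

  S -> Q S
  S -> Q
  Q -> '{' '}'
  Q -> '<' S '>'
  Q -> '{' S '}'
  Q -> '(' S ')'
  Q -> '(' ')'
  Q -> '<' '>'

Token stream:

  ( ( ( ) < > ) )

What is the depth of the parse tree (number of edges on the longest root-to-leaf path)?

7

[S [Q ( [S [Q ( [S [Q ( )] [S [Q < >]]] )]] )]]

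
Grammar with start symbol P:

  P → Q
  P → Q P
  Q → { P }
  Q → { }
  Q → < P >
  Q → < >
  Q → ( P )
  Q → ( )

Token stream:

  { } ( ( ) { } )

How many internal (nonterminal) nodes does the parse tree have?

8

[P [Q { }] [P [Q ( [P [Q ( )] [P [Q { }]]] )]]]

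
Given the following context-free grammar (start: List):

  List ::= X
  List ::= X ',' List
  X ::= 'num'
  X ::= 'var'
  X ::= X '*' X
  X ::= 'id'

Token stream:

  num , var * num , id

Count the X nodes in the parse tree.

5

[List [X num] , [List [X [X var] * [X num]] , [List [X id]]]]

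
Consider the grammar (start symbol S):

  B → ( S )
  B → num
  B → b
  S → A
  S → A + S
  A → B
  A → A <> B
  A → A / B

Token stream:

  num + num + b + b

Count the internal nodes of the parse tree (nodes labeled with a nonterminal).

[S [A [B num]] + [S [A [B num]] + [S [A [B b]] + [S [A [B b]]]]]]

12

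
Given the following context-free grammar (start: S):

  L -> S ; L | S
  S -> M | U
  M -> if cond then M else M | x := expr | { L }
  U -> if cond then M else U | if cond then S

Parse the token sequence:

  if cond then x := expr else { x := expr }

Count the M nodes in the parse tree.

[S [M if cond then [M x := expr] else [M { [L [S [M x := expr]]] }]]]

4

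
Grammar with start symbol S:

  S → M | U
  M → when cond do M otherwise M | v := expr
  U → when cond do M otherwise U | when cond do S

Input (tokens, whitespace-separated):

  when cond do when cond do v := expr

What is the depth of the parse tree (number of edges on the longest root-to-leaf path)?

[S [U when cond do [S [U when cond do [S [M v := expr]]]]]]

6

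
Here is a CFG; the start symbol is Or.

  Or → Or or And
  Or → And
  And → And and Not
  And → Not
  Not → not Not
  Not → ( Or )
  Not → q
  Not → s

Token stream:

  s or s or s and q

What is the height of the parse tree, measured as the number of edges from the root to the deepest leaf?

5

[Or [Or [Or [And [Not s]]] or [And [Not s]]] or [And [And [Not s]] and [Not q]]]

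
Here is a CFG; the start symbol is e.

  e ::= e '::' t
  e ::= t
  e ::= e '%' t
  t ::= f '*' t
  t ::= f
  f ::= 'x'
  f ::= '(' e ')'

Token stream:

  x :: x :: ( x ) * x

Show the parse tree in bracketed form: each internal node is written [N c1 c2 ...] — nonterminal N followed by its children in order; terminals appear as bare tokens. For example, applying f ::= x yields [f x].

[e [e [e [t [f x]]] :: [t [f x]]] :: [t [f ( [e [t [f x]]] )] * [t [f x]]]]

e
e :: t
e :: t :: t
t :: t :: t
f :: t :: t
x :: t :: t
x :: f :: t
x :: x :: t
x :: x :: f * t
x :: x :: ( e ) * t
x :: x :: ( t ) * t
x :: x :: ( f ) * t
x :: x :: ( x ) * t
x :: x :: ( x ) * f
x :: x :: ( x ) * x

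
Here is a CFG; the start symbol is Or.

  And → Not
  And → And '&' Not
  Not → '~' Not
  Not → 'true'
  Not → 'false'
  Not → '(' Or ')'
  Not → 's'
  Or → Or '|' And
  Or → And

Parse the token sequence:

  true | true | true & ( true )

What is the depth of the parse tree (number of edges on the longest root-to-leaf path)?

6

[Or [Or [Or [And [Not true]]] | [And [Not true]]] | [And [And [Not true]] & [Not ( [Or [And [Not true]]] )]]]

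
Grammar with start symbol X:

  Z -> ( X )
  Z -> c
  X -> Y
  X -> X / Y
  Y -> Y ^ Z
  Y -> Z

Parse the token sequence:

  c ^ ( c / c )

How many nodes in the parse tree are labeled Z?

4

[X [Y [Y [Z c]] ^ [Z ( [X [X [Y [Z c]]] / [Y [Z c]]] )]]]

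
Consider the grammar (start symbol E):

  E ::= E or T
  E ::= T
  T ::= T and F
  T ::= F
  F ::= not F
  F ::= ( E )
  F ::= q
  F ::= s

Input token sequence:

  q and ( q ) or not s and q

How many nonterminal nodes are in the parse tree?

[E [E [T [T [F q]] and [F ( [E [T [F q]]] )]]] or [T [T [F not [F s]]] and [F q]]]

14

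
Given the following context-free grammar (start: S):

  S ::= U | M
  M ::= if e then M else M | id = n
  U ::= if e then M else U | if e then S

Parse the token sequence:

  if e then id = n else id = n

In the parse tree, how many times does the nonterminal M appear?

3

[S [M if e then [M id = n] else [M id = n]]]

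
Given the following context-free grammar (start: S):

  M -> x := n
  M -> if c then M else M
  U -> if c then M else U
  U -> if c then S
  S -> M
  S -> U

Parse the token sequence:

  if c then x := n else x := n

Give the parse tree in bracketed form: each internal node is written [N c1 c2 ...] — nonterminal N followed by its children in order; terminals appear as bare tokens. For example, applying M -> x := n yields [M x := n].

S
M
if c then M else M
if c then x := n else M
if c then x := n else x := n

[S [M if c then [M x := n] else [M x := n]]]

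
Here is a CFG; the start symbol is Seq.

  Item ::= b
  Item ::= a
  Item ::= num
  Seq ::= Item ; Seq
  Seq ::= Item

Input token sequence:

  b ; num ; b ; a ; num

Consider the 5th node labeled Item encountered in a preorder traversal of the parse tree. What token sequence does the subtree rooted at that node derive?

[Seq [Item b] ; [Seq [Item num] ; [Seq [Item b] ; [Seq [Item a] ; [Seq [Item num]]]]]]

num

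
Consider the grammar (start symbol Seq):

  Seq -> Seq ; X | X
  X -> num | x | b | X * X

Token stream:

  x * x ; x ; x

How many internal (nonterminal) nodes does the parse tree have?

[Seq [Seq [Seq [X [X x] * [X x]]] ; [X x]] ; [X x]]

8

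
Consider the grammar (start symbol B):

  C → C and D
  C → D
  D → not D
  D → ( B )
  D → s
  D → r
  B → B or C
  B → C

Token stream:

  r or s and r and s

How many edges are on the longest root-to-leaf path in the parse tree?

[B [B [C [D r]]] or [C [C [C [D s]] and [D r]] and [D s]]]

5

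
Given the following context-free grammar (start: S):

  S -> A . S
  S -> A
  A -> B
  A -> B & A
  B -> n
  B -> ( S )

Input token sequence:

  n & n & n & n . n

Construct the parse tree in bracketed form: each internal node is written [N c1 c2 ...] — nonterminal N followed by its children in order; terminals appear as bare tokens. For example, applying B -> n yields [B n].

[S [A [B n] & [A [B n] & [A [B n] & [A [B n]]]]] . [S [A [B n]]]]

S
A . S
B & A . S
n & A . S
n & B & A . S
n & n & A . S
n & n & B & A . S
n & n & n & A . S
n & n & n & B . S
n & n & n & n . S
n & n & n & n . A
n & n & n & n . B
n & n & n & n . n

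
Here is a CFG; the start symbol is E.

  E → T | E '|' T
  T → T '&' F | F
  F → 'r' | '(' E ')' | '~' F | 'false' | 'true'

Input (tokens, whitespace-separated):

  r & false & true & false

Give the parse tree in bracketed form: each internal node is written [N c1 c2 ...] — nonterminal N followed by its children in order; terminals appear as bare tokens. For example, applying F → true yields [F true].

[E [T [T [T [T [F r]] & [F false]] & [F true]] & [F false]]]

E
T
T & F
T & F & F
T & F & F & F
F & F & F & F
r & F & F & F
r & false & F & F
r & false & true & F
r & false & true & false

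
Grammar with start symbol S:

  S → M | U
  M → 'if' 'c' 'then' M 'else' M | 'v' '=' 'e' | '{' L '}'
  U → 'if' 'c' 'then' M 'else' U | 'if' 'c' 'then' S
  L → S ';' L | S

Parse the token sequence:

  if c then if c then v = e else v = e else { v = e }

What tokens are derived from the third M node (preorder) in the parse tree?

[S [M if c then [M if c then [M v = e] else [M v = e]] else [M { [L [S [M v = e]]] }]]]

v = e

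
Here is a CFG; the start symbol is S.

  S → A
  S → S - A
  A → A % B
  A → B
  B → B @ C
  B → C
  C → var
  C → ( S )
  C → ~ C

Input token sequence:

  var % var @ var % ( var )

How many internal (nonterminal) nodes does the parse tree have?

[S [A [A [A [B [C var]]] % [B [B [C var]] @ [C var]]] % [B [C ( [S [A [B [C var]]]] )]]]]

16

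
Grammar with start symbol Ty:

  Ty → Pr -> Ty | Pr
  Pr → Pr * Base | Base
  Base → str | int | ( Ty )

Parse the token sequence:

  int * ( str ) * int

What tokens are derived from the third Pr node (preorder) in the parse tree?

[Ty [Pr [Pr [Pr [Base int]] * [Base ( [Ty [Pr [Base str]]] )]] * [Base int]]]

int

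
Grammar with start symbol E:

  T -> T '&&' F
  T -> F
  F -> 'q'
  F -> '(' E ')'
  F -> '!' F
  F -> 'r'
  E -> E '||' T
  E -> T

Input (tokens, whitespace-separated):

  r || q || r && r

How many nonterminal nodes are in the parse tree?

[E [E [E [T [F r]]] || [T [F q]]] || [T [T [F r]] && [F r]]]

11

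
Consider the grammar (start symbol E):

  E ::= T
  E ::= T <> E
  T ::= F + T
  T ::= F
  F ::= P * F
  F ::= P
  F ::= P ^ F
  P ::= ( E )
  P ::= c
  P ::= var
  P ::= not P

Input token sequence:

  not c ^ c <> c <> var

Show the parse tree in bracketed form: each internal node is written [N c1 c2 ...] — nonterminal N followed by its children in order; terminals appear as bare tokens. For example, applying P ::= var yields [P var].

[E [T [F [P not [P c]] ^ [F [P c]]]] <> [E [T [F [P c]]] <> [E [T [F [P var]]]]]]

E
T <> E
F <> E
P ^ F <> E
not P ^ F <> E
not c ^ F <> E
not c ^ P <> E
not c ^ c <> E
not c ^ c <> T <> E
not c ^ c <> F <> E
not c ^ c <> P <> E
not c ^ c <> c <> E
not c ^ c <> c <> T
not c ^ c <> c <> F
not c ^ c <> c <> P
not c ^ c <> c <> var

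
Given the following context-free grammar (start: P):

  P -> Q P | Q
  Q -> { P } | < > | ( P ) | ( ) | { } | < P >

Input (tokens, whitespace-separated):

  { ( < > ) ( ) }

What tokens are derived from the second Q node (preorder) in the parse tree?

( < > )

[P [Q { [P [Q ( [P [Q < >]] )] [P [Q ( )]]] }]]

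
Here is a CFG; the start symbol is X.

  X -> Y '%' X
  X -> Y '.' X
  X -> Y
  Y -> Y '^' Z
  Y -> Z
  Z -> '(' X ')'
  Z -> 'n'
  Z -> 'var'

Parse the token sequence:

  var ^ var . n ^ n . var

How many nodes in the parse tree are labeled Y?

5

[X [Y [Y [Z var]] ^ [Z var]] . [X [Y [Y [Z n]] ^ [Z n]] . [X [Y [Z var]]]]]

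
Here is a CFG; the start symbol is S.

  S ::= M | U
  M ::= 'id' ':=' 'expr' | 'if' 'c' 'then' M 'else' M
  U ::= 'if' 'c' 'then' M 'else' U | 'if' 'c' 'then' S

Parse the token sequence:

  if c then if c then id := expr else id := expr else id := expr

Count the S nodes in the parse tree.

[S [M if c then [M if c then [M id := expr] else [M id := expr]] else [M id := expr]]]

1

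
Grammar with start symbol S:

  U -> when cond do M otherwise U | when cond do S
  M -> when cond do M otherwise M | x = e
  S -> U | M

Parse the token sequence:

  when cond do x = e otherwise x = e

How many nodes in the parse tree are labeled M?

3

[S [M when cond do [M x = e] otherwise [M x = e]]]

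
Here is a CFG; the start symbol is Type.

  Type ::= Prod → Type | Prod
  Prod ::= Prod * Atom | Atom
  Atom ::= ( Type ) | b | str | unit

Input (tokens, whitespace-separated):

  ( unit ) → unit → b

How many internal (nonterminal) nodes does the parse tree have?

[Type [Prod [Atom ( [Type [Prod [Atom unit]]] )]] → [Type [Prod [Atom unit]] → [Type [Prod [Atom b]]]]]

12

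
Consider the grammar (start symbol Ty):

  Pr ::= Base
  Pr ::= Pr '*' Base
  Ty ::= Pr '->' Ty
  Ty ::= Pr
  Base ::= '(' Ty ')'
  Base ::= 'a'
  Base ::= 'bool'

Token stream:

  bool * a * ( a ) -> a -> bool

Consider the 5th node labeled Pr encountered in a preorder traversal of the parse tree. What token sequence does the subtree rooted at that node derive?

[Ty [Pr [Pr [Pr [Base bool]] * [Base a]] * [Base ( [Ty [Pr [Base a]]] )]] -> [Ty [Pr [Base a]] -> [Ty [Pr [Base bool]]]]]

a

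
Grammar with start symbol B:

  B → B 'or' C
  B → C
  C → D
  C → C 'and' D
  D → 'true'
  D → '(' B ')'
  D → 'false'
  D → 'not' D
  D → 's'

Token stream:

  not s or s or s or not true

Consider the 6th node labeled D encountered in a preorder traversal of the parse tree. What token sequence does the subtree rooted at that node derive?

true

[B [B [B [B [C [D not [D s]]]] or [C [D s]]] or [C [D s]]] or [C [D not [D true]]]]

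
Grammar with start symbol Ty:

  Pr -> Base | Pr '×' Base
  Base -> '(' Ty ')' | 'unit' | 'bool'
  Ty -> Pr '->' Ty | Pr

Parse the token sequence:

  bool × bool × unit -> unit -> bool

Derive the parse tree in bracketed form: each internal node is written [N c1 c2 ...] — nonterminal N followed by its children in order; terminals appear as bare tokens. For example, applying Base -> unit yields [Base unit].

Ty
Pr -> Ty
Pr × Base -> Ty
Pr × Base × Base -> Ty
Base × Base × Base -> Ty
bool × Base × Base -> Ty
bool × bool × Base -> Ty
bool × bool × unit -> Ty
bool × bool × unit -> Pr -> Ty
bool × bool × unit -> Base -> Ty
bool × bool × unit -> unit -> Ty
bool × bool × unit -> unit -> Pr
bool × bool × unit -> unit -> Base
bool × bool × unit -> unit -> bool

[Ty [Pr [Pr [Pr [Base bool]] × [Base bool]] × [Base unit]] -> [Ty [Pr [Base unit]] -> [Ty [Pr [Base bool]]]]]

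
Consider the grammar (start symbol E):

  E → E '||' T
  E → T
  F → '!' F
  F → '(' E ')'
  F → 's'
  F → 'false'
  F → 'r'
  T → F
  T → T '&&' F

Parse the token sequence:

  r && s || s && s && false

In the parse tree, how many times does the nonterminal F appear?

[E [E [T [T [F r]] && [F s]]] || [T [T [T [F s]] && [F s]] && [F false]]]

5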